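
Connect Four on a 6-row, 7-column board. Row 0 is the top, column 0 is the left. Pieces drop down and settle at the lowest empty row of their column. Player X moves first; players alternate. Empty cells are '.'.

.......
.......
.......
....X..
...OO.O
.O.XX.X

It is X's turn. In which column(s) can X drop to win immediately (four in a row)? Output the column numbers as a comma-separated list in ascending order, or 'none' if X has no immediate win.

col 0: drop X → no win
col 1: drop X → no win
col 2: drop X → no win
col 3: drop X → no win
col 4: drop X → no win
col 5: drop X → WIN!
col 6: drop X → no win

Answer: 5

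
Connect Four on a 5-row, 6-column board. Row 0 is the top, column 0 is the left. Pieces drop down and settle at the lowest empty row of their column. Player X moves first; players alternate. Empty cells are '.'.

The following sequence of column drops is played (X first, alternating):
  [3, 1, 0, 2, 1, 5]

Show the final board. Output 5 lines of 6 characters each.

Move 1: X drops in col 3, lands at row 4
Move 2: O drops in col 1, lands at row 4
Move 3: X drops in col 0, lands at row 4
Move 4: O drops in col 2, lands at row 4
Move 5: X drops in col 1, lands at row 3
Move 6: O drops in col 5, lands at row 4

Answer: ......
......
......
.X....
XOOX.O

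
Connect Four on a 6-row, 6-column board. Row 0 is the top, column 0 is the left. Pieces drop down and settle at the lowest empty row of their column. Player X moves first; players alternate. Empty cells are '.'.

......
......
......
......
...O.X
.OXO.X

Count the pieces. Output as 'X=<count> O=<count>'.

X=3 O=3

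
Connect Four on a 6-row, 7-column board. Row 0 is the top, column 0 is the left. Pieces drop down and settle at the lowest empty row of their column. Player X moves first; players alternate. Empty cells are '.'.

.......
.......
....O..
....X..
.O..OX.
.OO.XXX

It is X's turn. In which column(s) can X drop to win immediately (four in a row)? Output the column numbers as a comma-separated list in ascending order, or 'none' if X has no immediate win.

col 0: drop X → no win
col 1: drop X → no win
col 2: drop X → no win
col 3: drop X → WIN!
col 4: drop X → no win
col 5: drop X → no win
col 6: drop X → no win

Answer: 3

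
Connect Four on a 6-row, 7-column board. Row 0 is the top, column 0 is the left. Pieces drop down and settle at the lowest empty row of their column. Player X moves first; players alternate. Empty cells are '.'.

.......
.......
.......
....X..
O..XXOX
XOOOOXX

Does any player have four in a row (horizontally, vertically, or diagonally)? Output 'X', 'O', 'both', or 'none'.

O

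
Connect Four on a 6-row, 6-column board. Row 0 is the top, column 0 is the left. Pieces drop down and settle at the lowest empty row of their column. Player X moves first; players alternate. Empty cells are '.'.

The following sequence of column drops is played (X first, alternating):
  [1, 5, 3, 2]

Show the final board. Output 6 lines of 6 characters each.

Move 1: X drops in col 1, lands at row 5
Move 2: O drops in col 5, lands at row 5
Move 3: X drops in col 3, lands at row 5
Move 4: O drops in col 2, lands at row 5

Answer: ......
......
......
......
......
.XOX.O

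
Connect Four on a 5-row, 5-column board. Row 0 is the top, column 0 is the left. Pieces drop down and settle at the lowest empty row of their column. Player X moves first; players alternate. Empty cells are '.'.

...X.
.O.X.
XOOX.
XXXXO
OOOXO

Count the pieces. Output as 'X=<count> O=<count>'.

X=9 O=8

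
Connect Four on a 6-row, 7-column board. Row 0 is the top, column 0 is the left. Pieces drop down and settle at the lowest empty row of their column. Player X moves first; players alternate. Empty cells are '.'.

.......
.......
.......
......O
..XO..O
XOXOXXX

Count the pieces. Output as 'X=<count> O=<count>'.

X=6 O=5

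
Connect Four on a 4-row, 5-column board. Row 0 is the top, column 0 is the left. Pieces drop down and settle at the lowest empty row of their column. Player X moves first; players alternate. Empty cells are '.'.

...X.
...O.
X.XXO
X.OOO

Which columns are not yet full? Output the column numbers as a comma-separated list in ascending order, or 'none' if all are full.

col 0: top cell = '.' → open
col 1: top cell = '.' → open
col 2: top cell = '.' → open
col 3: top cell = 'X' → FULL
col 4: top cell = '.' → open

Answer: 0,1,2,4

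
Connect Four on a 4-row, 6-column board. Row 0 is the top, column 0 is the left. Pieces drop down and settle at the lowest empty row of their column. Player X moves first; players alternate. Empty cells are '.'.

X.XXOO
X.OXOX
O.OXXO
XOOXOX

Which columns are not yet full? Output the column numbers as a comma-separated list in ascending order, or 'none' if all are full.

col 0: top cell = 'X' → FULL
col 1: top cell = '.' → open
col 2: top cell = 'X' → FULL
col 3: top cell = 'X' → FULL
col 4: top cell = 'O' → FULL
col 5: top cell = 'O' → FULL

Answer: 1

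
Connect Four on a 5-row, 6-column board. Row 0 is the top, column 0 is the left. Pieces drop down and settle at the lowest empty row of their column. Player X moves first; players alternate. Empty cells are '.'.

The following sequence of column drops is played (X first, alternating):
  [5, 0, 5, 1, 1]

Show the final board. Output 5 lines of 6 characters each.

Move 1: X drops in col 5, lands at row 4
Move 2: O drops in col 0, lands at row 4
Move 3: X drops in col 5, lands at row 3
Move 4: O drops in col 1, lands at row 4
Move 5: X drops in col 1, lands at row 3

Answer: ......
......
......
.X...X
OO...X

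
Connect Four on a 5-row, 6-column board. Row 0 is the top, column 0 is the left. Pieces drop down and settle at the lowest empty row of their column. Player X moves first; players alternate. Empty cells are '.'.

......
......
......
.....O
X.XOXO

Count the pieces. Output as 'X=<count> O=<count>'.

X=3 O=3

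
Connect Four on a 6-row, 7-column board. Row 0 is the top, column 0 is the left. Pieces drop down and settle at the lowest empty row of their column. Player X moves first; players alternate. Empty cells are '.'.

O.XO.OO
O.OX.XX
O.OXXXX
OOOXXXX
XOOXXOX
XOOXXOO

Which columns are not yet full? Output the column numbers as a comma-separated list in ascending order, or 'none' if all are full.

Answer: 1,4

Derivation:
col 0: top cell = 'O' → FULL
col 1: top cell = '.' → open
col 2: top cell = 'X' → FULL
col 3: top cell = 'O' → FULL
col 4: top cell = '.' → open
col 5: top cell = 'O' → FULL
col 6: top cell = 'O' → FULL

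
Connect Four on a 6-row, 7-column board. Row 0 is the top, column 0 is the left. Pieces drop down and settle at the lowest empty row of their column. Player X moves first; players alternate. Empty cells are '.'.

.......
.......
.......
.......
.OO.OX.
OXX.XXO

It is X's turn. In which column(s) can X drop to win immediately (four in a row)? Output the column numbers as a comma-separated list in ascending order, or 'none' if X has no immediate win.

col 0: drop X → no win
col 1: drop X → no win
col 2: drop X → no win
col 3: drop X → WIN!
col 4: drop X → no win
col 5: drop X → no win
col 6: drop X → no win

Answer: 3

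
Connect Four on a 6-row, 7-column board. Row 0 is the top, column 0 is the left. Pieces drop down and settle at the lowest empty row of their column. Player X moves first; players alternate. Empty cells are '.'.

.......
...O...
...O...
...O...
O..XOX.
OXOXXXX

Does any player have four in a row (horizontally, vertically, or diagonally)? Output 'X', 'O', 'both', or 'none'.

X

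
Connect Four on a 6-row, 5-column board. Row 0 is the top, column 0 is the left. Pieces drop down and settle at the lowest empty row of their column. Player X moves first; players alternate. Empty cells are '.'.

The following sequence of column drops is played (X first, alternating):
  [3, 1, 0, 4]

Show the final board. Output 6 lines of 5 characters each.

Answer: .....
.....
.....
.....
.....
XO.XO

Derivation:
Move 1: X drops in col 3, lands at row 5
Move 2: O drops in col 1, lands at row 5
Move 3: X drops in col 0, lands at row 5
Move 4: O drops in col 4, lands at row 5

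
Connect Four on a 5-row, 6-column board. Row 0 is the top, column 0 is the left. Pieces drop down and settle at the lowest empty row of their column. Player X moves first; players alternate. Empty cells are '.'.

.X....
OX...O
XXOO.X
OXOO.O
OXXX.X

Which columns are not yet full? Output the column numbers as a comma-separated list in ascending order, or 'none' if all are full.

col 0: top cell = '.' → open
col 1: top cell = 'X' → FULL
col 2: top cell = '.' → open
col 3: top cell = '.' → open
col 4: top cell = '.' → open
col 5: top cell = '.' → open

Answer: 0,2,3,4,5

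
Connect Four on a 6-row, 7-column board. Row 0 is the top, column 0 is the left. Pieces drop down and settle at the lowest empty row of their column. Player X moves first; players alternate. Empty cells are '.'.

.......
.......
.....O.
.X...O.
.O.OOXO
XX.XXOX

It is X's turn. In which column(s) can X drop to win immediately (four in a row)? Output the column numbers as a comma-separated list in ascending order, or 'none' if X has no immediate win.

col 0: drop X → no win
col 1: drop X → no win
col 2: drop X → WIN!
col 3: drop X → no win
col 4: drop X → no win
col 5: drop X → no win
col 6: drop X → no win

Answer: 2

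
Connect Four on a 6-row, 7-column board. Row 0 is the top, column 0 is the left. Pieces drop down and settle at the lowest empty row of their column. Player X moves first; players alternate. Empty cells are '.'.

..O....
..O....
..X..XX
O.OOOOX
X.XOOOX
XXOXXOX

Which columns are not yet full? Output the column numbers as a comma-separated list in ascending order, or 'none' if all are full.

Answer: 0,1,3,4,5,6

Derivation:
col 0: top cell = '.' → open
col 1: top cell = '.' → open
col 2: top cell = 'O' → FULL
col 3: top cell = '.' → open
col 4: top cell = '.' → open
col 5: top cell = '.' → open
col 6: top cell = '.' → open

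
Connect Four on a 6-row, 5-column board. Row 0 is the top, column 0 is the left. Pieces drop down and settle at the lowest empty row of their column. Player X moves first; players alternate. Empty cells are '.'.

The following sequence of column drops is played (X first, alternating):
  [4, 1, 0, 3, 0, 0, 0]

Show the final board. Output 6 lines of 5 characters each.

Move 1: X drops in col 4, lands at row 5
Move 2: O drops in col 1, lands at row 5
Move 3: X drops in col 0, lands at row 5
Move 4: O drops in col 3, lands at row 5
Move 5: X drops in col 0, lands at row 4
Move 6: O drops in col 0, lands at row 3
Move 7: X drops in col 0, lands at row 2

Answer: .....
.....
X....
O....
X....
XO.OX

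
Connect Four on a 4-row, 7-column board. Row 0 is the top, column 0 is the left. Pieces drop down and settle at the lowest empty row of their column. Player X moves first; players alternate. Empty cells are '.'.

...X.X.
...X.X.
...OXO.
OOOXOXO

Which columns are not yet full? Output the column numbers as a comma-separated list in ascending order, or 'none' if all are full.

Answer: 0,1,2,4,6

Derivation:
col 0: top cell = '.' → open
col 1: top cell = '.' → open
col 2: top cell = '.' → open
col 3: top cell = 'X' → FULL
col 4: top cell = '.' → open
col 5: top cell = 'X' → FULL
col 6: top cell = '.' → open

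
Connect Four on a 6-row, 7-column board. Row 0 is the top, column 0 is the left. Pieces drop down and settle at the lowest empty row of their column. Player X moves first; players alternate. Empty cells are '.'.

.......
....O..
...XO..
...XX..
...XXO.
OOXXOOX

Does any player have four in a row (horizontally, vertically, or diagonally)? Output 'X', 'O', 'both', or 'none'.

X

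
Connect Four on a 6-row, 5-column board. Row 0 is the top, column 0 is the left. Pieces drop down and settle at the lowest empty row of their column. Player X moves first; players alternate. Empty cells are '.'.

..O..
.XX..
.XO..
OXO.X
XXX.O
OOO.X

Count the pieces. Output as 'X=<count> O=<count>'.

X=9 O=8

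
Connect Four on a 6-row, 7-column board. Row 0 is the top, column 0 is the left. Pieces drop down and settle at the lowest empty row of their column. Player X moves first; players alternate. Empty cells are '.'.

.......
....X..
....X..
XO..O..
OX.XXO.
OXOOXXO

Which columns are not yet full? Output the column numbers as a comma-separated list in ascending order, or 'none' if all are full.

col 0: top cell = '.' → open
col 1: top cell = '.' → open
col 2: top cell = '.' → open
col 3: top cell = '.' → open
col 4: top cell = '.' → open
col 5: top cell = '.' → open
col 6: top cell = '.' → open

Answer: 0,1,2,3,4,5,6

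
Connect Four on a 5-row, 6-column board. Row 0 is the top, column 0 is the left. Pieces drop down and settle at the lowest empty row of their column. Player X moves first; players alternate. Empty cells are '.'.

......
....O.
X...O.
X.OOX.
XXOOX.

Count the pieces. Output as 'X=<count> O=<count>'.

X=6 O=6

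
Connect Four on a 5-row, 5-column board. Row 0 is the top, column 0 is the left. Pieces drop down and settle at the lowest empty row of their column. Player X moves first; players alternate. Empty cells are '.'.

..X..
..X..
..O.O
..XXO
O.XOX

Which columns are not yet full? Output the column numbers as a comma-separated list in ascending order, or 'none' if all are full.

col 0: top cell = '.' → open
col 1: top cell = '.' → open
col 2: top cell = 'X' → FULL
col 3: top cell = '.' → open
col 4: top cell = '.' → open

Answer: 0,1,3,4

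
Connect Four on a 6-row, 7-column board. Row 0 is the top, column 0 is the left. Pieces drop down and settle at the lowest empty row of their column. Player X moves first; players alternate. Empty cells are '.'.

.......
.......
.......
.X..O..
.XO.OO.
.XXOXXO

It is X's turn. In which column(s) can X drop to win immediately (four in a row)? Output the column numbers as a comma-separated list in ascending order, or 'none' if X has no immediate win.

col 0: drop X → no win
col 1: drop X → WIN!
col 2: drop X → no win
col 3: drop X → no win
col 4: drop X → no win
col 5: drop X → no win
col 6: drop X → no win

Answer: 1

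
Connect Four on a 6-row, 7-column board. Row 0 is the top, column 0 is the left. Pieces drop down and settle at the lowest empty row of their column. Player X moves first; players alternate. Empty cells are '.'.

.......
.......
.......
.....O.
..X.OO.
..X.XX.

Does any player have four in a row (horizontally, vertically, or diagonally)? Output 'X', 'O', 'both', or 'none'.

none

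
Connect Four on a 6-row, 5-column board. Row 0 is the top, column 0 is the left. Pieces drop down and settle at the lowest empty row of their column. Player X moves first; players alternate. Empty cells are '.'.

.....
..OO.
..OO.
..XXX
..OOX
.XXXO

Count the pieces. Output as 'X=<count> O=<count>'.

X=7 O=7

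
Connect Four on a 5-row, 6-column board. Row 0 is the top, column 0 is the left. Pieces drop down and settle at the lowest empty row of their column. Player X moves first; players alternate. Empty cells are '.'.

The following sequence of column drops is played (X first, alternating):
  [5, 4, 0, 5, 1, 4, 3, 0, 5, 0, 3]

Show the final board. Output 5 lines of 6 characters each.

Move 1: X drops in col 5, lands at row 4
Move 2: O drops in col 4, lands at row 4
Move 3: X drops in col 0, lands at row 4
Move 4: O drops in col 5, lands at row 3
Move 5: X drops in col 1, lands at row 4
Move 6: O drops in col 4, lands at row 3
Move 7: X drops in col 3, lands at row 4
Move 8: O drops in col 0, lands at row 3
Move 9: X drops in col 5, lands at row 2
Move 10: O drops in col 0, lands at row 2
Move 11: X drops in col 3, lands at row 3

Answer: ......
......
O....X
O..XOO
XX.XOX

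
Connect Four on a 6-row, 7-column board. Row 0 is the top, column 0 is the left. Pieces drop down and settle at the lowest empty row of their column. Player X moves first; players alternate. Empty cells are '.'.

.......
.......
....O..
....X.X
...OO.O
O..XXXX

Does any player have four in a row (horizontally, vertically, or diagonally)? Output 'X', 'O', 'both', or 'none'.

X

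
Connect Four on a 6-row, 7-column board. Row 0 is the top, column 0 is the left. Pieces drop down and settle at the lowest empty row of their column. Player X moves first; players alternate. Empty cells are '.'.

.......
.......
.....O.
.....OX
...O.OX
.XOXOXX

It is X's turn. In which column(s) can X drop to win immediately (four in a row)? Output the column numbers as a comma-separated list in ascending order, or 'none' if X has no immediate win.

col 0: drop X → no win
col 1: drop X → no win
col 2: drop X → no win
col 3: drop X → no win
col 4: drop X → no win
col 5: drop X → no win
col 6: drop X → WIN!

Answer: 6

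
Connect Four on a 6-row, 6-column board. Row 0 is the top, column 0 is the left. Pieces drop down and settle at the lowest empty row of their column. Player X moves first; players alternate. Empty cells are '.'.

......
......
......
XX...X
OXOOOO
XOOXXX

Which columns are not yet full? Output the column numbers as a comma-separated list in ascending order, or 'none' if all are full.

col 0: top cell = '.' → open
col 1: top cell = '.' → open
col 2: top cell = '.' → open
col 3: top cell = '.' → open
col 4: top cell = '.' → open
col 5: top cell = '.' → open

Answer: 0,1,2,3,4,5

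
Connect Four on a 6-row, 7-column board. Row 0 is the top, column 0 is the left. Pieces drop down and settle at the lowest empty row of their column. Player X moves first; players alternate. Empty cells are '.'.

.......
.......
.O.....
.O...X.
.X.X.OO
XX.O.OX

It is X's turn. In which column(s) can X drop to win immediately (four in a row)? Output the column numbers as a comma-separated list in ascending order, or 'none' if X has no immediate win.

Answer: none

Derivation:
col 0: drop X → no win
col 1: drop X → no win
col 2: drop X → no win
col 3: drop X → no win
col 4: drop X → no win
col 5: drop X → no win
col 6: drop X → no win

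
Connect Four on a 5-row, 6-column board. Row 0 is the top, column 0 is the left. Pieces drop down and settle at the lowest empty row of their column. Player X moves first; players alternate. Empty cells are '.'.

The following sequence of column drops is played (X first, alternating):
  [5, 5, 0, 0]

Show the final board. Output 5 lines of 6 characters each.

Move 1: X drops in col 5, lands at row 4
Move 2: O drops in col 5, lands at row 3
Move 3: X drops in col 0, lands at row 4
Move 4: O drops in col 0, lands at row 3

Answer: ......
......
......
O....O
X....X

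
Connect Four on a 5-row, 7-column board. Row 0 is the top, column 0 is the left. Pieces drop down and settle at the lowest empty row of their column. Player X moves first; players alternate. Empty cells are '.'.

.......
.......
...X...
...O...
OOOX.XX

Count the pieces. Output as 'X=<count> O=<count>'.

X=4 O=4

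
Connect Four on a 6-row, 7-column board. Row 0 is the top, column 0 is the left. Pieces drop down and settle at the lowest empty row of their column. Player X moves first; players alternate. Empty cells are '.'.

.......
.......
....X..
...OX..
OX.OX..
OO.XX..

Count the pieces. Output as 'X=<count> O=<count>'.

X=6 O=5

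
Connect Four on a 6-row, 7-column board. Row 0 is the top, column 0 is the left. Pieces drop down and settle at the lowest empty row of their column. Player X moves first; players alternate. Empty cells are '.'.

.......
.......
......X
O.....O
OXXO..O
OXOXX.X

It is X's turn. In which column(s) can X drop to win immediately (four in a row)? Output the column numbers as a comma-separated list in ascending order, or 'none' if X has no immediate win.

Answer: 5

Derivation:
col 0: drop X → no win
col 1: drop X → no win
col 2: drop X → no win
col 3: drop X → no win
col 4: drop X → no win
col 5: drop X → WIN!
col 6: drop X → no win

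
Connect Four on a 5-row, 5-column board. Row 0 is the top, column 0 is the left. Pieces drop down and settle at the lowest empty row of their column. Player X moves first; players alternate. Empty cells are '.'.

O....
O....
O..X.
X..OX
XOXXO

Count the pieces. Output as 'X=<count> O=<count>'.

X=6 O=6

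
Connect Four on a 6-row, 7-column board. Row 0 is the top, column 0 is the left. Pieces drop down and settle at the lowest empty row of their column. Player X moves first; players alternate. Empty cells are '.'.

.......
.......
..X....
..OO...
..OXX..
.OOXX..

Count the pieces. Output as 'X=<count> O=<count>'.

X=5 O=5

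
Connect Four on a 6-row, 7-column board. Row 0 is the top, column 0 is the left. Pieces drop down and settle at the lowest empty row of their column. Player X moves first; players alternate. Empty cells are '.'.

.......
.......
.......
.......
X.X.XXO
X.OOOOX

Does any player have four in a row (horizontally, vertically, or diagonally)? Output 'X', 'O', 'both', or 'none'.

O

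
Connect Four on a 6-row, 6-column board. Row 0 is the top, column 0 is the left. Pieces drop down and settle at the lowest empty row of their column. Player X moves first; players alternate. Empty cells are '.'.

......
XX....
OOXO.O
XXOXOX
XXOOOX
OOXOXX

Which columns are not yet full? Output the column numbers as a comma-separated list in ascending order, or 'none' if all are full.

Answer: 0,1,2,3,4,5

Derivation:
col 0: top cell = '.' → open
col 1: top cell = '.' → open
col 2: top cell = '.' → open
col 3: top cell = '.' → open
col 4: top cell = '.' → open
col 5: top cell = '.' → open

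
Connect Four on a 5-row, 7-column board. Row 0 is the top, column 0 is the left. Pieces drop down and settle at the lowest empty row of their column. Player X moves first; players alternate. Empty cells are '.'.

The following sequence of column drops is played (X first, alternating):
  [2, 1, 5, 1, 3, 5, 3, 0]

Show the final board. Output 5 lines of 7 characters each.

Move 1: X drops in col 2, lands at row 4
Move 2: O drops in col 1, lands at row 4
Move 3: X drops in col 5, lands at row 4
Move 4: O drops in col 1, lands at row 3
Move 5: X drops in col 3, lands at row 4
Move 6: O drops in col 5, lands at row 3
Move 7: X drops in col 3, lands at row 3
Move 8: O drops in col 0, lands at row 4

Answer: .......
.......
.......
.O.X.O.
OOXX.X.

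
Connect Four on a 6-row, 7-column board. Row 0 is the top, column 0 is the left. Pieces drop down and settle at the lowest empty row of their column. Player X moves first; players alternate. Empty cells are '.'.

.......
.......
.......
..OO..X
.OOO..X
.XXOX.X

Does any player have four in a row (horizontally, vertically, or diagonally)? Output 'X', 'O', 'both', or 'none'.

none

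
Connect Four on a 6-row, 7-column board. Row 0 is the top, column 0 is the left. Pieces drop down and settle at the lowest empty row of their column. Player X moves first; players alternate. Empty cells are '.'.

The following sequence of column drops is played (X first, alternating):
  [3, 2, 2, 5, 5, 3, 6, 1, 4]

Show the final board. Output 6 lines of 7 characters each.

Answer: .......
.......
.......
.......
..XO.X.
.OOXXOX

Derivation:
Move 1: X drops in col 3, lands at row 5
Move 2: O drops in col 2, lands at row 5
Move 3: X drops in col 2, lands at row 4
Move 4: O drops in col 5, lands at row 5
Move 5: X drops in col 5, lands at row 4
Move 6: O drops in col 3, lands at row 4
Move 7: X drops in col 6, lands at row 5
Move 8: O drops in col 1, lands at row 5
Move 9: X drops in col 4, lands at row 5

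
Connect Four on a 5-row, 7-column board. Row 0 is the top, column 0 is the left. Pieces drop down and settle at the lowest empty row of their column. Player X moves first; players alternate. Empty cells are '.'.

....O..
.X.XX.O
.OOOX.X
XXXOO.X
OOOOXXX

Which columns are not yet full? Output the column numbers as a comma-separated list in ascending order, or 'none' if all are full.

Answer: 0,1,2,3,5,6

Derivation:
col 0: top cell = '.' → open
col 1: top cell = '.' → open
col 2: top cell = '.' → open
col 3: top cell = '.' → open
col 4: top cell = 'O' → FULL
col 5: top cell = '.' → open
col 6: top cell = '.' → open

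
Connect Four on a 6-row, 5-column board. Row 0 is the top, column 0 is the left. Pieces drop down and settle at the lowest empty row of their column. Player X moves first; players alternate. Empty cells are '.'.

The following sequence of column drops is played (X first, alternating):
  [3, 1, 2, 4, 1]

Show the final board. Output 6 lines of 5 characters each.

Move 1: X drops in col 3, lands at row 5
Move 2: O drops in col 1, lands at row 5
Move 3: X drops in col 2, lands at row 5
Move 4: O drops in col 4, lands at row 5
Move 5: X drops in col 1, lands at row 4

Answer: .....
.....
.....
.....
.X...
.OXXO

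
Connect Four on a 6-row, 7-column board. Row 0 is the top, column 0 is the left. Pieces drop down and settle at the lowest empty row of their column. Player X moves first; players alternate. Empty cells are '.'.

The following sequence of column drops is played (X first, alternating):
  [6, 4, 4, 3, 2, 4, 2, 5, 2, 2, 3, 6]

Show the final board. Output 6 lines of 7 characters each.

Answer: .......
.......
..O....
..X.O..
..XXX.O
..XOOOX

Derivation:
Move 1: X drops in col 6, lands at row 5
Move 2: O drops in col 4, lands at row 5
Move 3: X drops in col 4, lands at row 4
Move 4: O drops in col 3, lands at row 5
Move 5: X drops in col 2, lands at row 5
Move 6: O drops in col 4, lands at row 3
Move 7: X drops in col 2, lands at row 4
Move 8: O drops in col 5, lands at row 5
Move 9: X drops in col 2, lands at row 3
Move 10: O drops in col 2, lands at row 2
Move 11: X drops in col 3, lands at row 4
Move 12: O drops in col 6, lands at row 4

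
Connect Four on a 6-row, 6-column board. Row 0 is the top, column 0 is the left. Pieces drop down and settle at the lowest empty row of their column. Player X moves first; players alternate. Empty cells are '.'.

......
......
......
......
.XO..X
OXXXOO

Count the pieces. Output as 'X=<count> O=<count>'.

X=5 O=4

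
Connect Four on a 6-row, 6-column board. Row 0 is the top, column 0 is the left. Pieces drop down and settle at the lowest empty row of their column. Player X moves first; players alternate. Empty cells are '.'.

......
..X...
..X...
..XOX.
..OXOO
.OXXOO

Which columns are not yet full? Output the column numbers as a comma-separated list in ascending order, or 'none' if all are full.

col 0: top cell = '.' → open
col 1: top cell = '.' → open
col 2: top cell = '.' → open
col 3: top cell = '.' → open
col 4: top cell = '.' → open
col 5: top cell = '.' → open

Answer: 0,1,2,3,4,5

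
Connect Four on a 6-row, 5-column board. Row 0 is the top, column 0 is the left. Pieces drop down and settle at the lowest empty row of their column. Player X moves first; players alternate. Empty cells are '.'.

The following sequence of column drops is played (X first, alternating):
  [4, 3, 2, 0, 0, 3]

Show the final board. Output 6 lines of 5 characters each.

Move 1: X drops in col 4, lands at row 5
Move 2: O drops in col 3, lands at row 5
Move 3: X drops in col 2, lands at row 5
Move 4: O drops in col 0, lands at row 5
Move 5: X drops in col 0, lands at row 4
Move 6: O drops in col 3, lands at row 4

Answer: .....
.....
.....
.....
X..O.
O.XOX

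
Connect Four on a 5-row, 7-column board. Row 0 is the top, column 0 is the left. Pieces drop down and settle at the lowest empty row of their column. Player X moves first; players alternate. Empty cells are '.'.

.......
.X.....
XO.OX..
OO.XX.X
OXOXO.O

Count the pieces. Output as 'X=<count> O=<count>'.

X=8 O=8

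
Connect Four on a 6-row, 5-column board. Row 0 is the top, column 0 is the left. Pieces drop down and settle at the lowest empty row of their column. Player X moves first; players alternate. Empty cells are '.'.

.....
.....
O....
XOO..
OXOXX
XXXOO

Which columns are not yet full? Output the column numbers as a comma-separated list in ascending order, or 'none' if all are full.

col 0: top cell = '.' → open
col 1: top cell = '.' → open
col 2: top cell = '.' → open
col 3: top cell = '.' → open
col 4: top cell = '.' → open

Answer: 0,1,2,3,4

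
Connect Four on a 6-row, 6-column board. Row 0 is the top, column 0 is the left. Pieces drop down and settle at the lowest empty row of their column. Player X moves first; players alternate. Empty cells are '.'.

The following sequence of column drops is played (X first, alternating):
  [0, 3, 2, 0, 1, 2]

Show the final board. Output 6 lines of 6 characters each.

Move 1: X drops in col 0, lands at row 5
Move 2: O drops in col 3, lands at row 5
Move 3: X drops in col 2, lands at row 5
Move 4: O drops in col 0, lands at row 4
Move 5: X drops in col 1, lands at row 5
Move 6: O drops in col 2, lands at row 4

Answer: ......
......
......
......
O.O...
XXXO..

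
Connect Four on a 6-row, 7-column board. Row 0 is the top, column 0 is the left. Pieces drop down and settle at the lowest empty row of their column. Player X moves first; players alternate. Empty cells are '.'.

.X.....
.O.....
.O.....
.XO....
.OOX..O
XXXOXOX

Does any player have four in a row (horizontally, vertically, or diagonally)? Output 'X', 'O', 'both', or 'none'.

none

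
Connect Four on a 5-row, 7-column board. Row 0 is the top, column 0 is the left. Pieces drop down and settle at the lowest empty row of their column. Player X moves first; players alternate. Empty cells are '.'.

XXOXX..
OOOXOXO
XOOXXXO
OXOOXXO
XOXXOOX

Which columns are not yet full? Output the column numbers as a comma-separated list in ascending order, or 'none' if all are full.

col 0: top cell = 'X' → FULL
col 1: top cell = 'X' → FULL
col 2: top cell = 'O' → FULL
col 3: top cell = 'X' → FULL
col 4: top cell = 'X' → FULL
col 5: top cell = '.' → open
col 6: top cell = '.' → open

Answer: 5,6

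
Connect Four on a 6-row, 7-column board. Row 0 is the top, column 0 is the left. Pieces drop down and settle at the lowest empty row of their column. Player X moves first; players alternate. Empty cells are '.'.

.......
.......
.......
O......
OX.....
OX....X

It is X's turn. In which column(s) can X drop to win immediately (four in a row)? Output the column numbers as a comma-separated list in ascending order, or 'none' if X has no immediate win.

col 0: drop X → no win
col 1: drop X → no win
col 2: drop X → no win
col 3: drop X → no win
col 4: drop X → no win
col 5: drop X → no win
col 6: drop X → no win

Answer: none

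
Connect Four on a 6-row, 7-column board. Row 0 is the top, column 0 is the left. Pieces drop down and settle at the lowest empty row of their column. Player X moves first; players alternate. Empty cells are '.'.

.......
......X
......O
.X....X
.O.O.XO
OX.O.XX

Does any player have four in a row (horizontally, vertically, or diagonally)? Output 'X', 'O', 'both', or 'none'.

none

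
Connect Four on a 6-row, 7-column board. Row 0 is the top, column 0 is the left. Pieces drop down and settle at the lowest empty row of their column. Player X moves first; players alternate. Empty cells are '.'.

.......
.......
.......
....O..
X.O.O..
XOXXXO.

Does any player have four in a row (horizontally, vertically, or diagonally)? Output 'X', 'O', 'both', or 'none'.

none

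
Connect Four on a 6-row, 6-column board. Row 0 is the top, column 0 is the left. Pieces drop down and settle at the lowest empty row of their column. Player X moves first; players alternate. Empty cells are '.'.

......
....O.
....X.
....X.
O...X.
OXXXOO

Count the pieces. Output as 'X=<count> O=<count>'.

X=6 O=5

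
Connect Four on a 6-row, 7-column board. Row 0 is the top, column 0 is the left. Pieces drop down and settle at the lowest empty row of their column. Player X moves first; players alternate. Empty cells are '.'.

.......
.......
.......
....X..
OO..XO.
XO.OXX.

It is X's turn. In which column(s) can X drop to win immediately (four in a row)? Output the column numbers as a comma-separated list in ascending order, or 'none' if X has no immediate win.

col 0: drop X → no win
col 1: drop X → no win
col 2: drop X → no win
col 3: drop X → no win
col 4: drop X → WIN!
col 5: drop X → no win
col 6: drop X → no win

Answer: 4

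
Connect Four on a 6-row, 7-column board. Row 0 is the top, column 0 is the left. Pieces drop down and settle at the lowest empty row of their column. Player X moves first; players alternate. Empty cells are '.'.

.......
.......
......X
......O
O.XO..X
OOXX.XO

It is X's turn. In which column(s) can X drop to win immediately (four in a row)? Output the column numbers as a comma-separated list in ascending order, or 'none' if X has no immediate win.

col 0: drop X → no win
col 1: drop X → no win
col 2: drop X → no win
col 3: drop X → no win
col 4: drop X → WIN!
col 5: drop X → no win
col 6: drop X → no win

Answer: 4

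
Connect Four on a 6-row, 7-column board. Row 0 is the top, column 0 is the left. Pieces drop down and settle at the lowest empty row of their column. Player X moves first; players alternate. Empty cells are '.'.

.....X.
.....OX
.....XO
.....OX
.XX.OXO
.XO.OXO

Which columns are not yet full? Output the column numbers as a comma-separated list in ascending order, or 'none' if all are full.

Answer: 0,1,2,3,4,6

Derivation:
col 0: top cell = '.' → open
col 1: top cell = '.' → open
col 2: top cell = '.' → open
col 3: top cell = '.' → open
col 4: top cell = '.' → open
col 5: top cell = 'X' → FULL
col 6: top cell = '.' → open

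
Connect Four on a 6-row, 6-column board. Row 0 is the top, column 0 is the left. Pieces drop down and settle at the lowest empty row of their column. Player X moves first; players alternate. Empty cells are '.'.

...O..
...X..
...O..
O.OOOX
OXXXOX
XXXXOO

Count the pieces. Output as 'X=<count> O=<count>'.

X=10 O=10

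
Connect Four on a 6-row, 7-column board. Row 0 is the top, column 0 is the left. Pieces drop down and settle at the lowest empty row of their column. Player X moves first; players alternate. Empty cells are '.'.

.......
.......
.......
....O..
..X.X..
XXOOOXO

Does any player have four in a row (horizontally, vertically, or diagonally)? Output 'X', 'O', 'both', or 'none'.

none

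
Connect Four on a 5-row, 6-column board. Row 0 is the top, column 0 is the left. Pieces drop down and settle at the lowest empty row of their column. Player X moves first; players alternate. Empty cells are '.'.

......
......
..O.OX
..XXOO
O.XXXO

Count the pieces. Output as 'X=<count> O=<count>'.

X=6 O=6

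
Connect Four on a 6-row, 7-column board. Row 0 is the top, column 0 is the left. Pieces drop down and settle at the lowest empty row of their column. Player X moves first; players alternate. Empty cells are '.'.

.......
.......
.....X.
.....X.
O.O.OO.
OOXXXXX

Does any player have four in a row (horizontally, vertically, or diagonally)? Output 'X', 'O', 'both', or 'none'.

X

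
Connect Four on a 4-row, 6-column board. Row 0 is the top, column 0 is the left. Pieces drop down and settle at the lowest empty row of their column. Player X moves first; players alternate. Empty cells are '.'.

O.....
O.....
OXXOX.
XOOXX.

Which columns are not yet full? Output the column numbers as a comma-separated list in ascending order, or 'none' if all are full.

col 0: top cell = 'O' → FULL
col 1: top cell = '.' → open
col 2: top cell = '.' → open
col 3: top cell = '.' → open
col 4: top cell = '.' → open
col 5: top cell = '.' → open

Answer: 1,2,3,4,5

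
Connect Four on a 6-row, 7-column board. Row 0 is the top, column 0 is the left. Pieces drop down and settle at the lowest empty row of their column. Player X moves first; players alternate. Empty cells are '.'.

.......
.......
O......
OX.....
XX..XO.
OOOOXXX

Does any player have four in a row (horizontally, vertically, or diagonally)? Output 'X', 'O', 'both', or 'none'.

O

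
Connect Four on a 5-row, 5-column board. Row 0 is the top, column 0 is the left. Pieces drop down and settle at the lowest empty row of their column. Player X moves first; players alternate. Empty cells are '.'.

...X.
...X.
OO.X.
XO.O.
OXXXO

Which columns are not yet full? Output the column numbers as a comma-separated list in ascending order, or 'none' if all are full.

col 0: top cell = '.' → open
col 1: top cell = '.' → open
col 2: top cell = '.' → open
col 3: top cell = 'X' → FULL
col 4: top cell = '.' → open

Answer: 0,1,2,4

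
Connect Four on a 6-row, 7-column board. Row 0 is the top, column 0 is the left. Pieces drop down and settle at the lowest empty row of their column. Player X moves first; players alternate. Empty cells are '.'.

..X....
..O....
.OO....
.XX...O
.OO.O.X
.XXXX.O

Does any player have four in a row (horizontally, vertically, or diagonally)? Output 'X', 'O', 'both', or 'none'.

X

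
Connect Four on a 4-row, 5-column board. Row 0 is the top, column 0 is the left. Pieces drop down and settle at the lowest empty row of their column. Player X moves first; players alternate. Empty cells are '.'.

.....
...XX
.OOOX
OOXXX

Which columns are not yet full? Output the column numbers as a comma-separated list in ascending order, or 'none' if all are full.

Answer: 0,1,2,3,4

Derivation:
col 0: top cell = '.' → open
col 1: top cell = '.' → open
col 2: top cell = '.' → open
col 3: top cell = '.' → open
col 4: top cell = '.' → open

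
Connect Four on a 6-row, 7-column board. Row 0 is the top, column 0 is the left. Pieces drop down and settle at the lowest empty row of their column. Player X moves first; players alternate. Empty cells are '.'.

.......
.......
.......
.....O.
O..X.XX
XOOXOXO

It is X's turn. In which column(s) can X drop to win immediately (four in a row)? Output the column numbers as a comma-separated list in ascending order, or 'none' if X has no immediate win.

col 0: drop X → no win
col 1: drop X → no win
col 2: drop X → no win
col 3: drop X → no win
col 4: drop X → WIN!
col 5: drop X → no win
col 6: drop X → no win

Answer: 4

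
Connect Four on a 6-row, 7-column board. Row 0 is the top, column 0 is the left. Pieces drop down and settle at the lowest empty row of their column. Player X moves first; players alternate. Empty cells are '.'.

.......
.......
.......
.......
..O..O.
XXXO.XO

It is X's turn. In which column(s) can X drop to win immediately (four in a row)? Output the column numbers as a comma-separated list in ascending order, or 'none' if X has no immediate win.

col 0: drop X → no win
col 1: drop X → no win
col 2: drop X → no win
col 3: drop X → no win
col 4: drop X → no win
col 5: drop X → no win
col 6: drop X → no win

Answer: none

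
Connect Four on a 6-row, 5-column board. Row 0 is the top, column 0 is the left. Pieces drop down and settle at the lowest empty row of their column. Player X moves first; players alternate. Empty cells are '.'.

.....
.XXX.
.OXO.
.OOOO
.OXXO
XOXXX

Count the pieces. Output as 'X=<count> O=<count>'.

X=10 O=9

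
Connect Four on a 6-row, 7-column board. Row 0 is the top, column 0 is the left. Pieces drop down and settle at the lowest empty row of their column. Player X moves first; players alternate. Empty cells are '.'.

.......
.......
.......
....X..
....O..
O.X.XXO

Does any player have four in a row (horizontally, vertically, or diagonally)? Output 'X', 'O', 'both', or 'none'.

none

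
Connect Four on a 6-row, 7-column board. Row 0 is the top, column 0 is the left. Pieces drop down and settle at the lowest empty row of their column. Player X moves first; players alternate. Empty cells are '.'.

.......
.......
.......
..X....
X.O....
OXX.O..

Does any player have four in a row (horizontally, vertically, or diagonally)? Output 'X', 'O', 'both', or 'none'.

none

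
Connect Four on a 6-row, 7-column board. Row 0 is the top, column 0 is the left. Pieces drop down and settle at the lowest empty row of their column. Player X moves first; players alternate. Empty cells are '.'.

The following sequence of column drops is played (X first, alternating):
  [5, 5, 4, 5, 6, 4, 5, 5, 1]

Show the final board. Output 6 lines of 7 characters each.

Move 1: X drops in col 5, lands at row 5
Move 2: O drops in col 5, lands at row 4
Move 3: X drops in col 4, lands at row 5
Move 4: O drops in col 5, lands at row 3
Move 5: X drops in col 6, lands at row 5
Move 6: O drops in col 4, lands at row 4
Move 7: X drops in col 5, lands at row 2
Move 8: O drops in col 5, lands at row 1
Move 9: X drops in col 1, lands at row 5

Answer: .......
.....O.
.....X.
.....O.
....OO.
.X..XXX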